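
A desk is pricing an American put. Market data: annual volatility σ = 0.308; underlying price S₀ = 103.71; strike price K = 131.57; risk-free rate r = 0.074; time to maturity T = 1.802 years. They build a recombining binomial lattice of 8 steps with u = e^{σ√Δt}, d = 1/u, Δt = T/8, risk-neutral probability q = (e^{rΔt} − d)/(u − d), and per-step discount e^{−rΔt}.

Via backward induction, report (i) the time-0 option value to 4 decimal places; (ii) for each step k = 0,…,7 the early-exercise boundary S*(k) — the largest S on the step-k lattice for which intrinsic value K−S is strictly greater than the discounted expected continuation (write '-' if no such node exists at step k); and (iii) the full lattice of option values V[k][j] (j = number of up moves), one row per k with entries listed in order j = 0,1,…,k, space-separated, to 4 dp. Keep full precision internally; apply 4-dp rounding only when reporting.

price = 29.6653
boundary = - 89.6058 77.4197 89.6058 77.4197 89.6058 103.7100 89.6058
tree:
29.6653
41.9642 19.3066
54.1503 28.9723 11.0362
64.6791 41.9642 17.9537 5.0277
73.7760 54.1503 28.1248 9.1748 1.3742
81.6358 64.6791 41.9642 16.2989 2.9160 0.0000
88.4266 73.7760 54.1503 27.8600 6.1876 0.0000 0.0000
94.2940 81.6358 64.6791 41.9642 13.1296 0.0000 0.0000 0.0000
99.3634 88.4266 73.7760 54.1503 27.8600 0.0000 0.0000 0.0000 0.0000

Δt=0.22525, u=1.15740, d=0.86400, q=0.52081, disc=e^(-rΔt)=0.98347
k=8 terminal: V=max(K-S,0) → 99.3634 88.4266 73.7760 54.1503 27.8600 0.0000 0.0000 0.0000 0.0000
k=7: j=0 S=37.2760 intr=94.2940 cont=92.1191 V=94.2940[EX]; j=1 S=49.9342 intr=81.6358 cont=79.4609 V=81.6358[EX]; j=2 S=66.8909 intr=64.6791 cont=62.5042 V=64.6791[EX]; j=3 S=89.6058 intr=41.9642 cont=39.7893 V=41.9642[EX]; j=4 S=120.0342 intr=11.5358 cont=13.1296 V=13.1296[hold]; j=5 S=160.7955 intr=0.0000 cont=0.0000 V=0.0000[hold]; j=6 S=215.3986 intr=0.0000 cont=0.0000 V=0.0000[hold]; j=7 S=288.5439 intr=0.0000 cont=0.0000 V=0.0000[hold]  S*(7)=89.6058
k=6: j=0 S=43.1434 intr=88.4266 cont=86.2518 V=88.4266[EX]; j=1 S=57.7940 intr=73.7760 cont=71.6011 V=73.7760[EX]; j=2 S=77.4197 intr=54.1503 cont=51.9754 V=54.1503[EX]; j=3 S=103.7100 intr=27.8600 cont=26.5015 V=27.8600[EX]; j=4 S=138.9279 intr=0.0000 cont=6.1876 V=6.1876[hold]; j=5 S=186.1052 intr=0.0000 cont=0.0000 V=0.0000[hold]; j=6 S=249.3029 intr=0.0000 cont=0.0000 V=0.0000[hold]  S*(6)=103.7100
k=5: j=0 S=49.9342 intr=81.6358 cont=79.4609 V=81.6358[EX]; j=1 S=66.8909 intr=64.6791 cont=62.5042 V=64.6791[EX]; j=2 S=89.6058 intr=41.9642 cont=39.7893 V=41.9642[EX]; j=3 S=120.0342 intr=11.5358 cont=16.2989 V=16.2989[hold]; j=4 S=160.7955 intr=0.0000 cont=2.9160 V=2.9160[hold]; j=5 S=215.3986 intr=0.0000 cont=0.0000 V=0.0000[hold]  S*(5)=89.6058
k=4: j=0 S=57.7940 intr=73.7760 cont=71.6011 V=73.7760[EX]; j=1 S=77.4197 intr=54.1503 cont=51.9754 V=54.1503[EX]; j=2 S=103.7100 intr=27.8600 cont=28.1248 V=28.1248[hold]; j=3 S=138.9279 intr=0.0000 cont=9.1748 V=9.1748[hold]; j=4 S=186.1052 intr=0.0000 cont=1.3742 V=1.3742[hold]  S*(4)=77.4197
k=3: j=0 S=66.8909 intr=64.6791 cont=62.5042 V=64.6791[EX]; j=1 S=89.6058 intr=41.9642 cont=39.9249 V=41.9642[EX]; j=2 S=120.0342 intr=11.5358 cont=17.9537 V=17.9537[hold]; j=3 S=160.7955 intr=0.0000 cont=5.0277 V=5.0277[hold]  S*(3)=89.6058
k=2: j=0 S=77.4197 intr=54.1503 cont=51.9754 V=54.1503[EX]; j=1 S=103.7100 intr=27.8600 cont=28.9723 V=28.9723[hold]; j=2 S=138.9279 intr=0.0000 cont=11.0362 V=11.0362[hold]  S*(2)=77.4197
k=1: j=0 S=89.6058 intr=41.9642 cont=40.3590 V=41.9642[EX]; j=1 S=120.0342 intr=11.5358 cont=19.3066 V=19.3066[hold]  S*(1)=89.6058
k=0: j=0 S=103.7100 intr=27.8600 cont=29.6653 V=29.6653[hold]  S*(0)=-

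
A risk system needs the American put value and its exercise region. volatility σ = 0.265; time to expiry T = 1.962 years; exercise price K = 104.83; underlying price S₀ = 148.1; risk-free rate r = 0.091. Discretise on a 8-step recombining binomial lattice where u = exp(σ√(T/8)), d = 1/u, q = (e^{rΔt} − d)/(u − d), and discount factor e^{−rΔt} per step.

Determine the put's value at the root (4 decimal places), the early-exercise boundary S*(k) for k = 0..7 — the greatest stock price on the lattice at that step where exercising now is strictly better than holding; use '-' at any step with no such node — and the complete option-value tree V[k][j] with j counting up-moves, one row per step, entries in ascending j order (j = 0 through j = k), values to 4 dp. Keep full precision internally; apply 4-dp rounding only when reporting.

price = 1.7171
boundary = - - - - - 76.8389 87.6145 76.8389
tree:
1.7171
3.1861 0.5997
5.7749 1.2233 0.1202
10.1693 2.4582 0.2749 0.0000
17.2684 4.8455 0.6287 0.0000 0.0000
27.9911 9.3050 1.4382 0.0000 0.0000 0.0000
37.4414 17.2155 3.2900 0.0000 0.0000 0.0000 0.0000
45.7294 27.9911 7.5259 0.0000 0.0000 0.0000 0.0000 0.0000
52.9981 37.4414 17.2155 0.0000 0.0000 0.0000 0.0000 0.0000 0.0000

params: Δt=0.24525 u=1.14024 d=0.87701 q=0.55298 e^(-rΔt)=0.97793
t_8 payoffs: 52.9981 37.4414 17.2155 0.0000 0.0000 0.0000 0.0000 0.0000 0.0000
t_7: node(7,0) S=59.1006 payoff=45.7294 vs cont=43.4157 → 45.7294 [stop]  node(7,1) S=76.8389 payoff=27.9911 vs cont=25.6774 → 27.9911 [stop]  node(7,2) S=99.9012 payoff=4.9288 vs cont=7.5259 → 7.5259 [wait]  node(7,3) S=129.8854 payoff=0.0000 vs cont=0.0000 → 0.0000 [wait]  node(7,4) S=168.8689 payoff=0.0000 vs cont=0.0000 → 0.0000 [wait]  node(7,5) S=219.5529 payoff=0.0000 vs cont=0.0000 → 0.0000 [wait]  node(7,6) S=285.4491 payoff=0.0000 vs cont=0.0000 → 0.0000 [wait]  node(7,7) S=371.1232 payoff=0.0000 vs cont=0.0000 → 0.0000 [wait]  ⇒ S*(7)=76.8389
t_6: node(6,0) S=67.3886 payoff=37.4414 vs cont=35.1277 → 37.4414 [stop]  node(6,1) S=87.6145 payoff=17.2155 vs cont=16.3063 → 17.2155 [stop]  node(6,2) S=113.9110 payoff=0.0000 vs cont=3.2900 → 3.2900 [wait]  node(6,3) S=148.1000 payoff=0.0000 vs cont=0.0000 → 0.0000 [wait]  node(6,4) S=192.5504 payoff=0.0000 vs cont=0.0000 → 0.0000 [wait]  node(6,5) S=250.3421 payoff=0.0000 vs cont=0.0000 → 0.0000 [wait]  node(6,6) S=325.4793 payoff=0.0000 vs cont=0.0000 → 0.0000 [wait]  ⇒ S*(6)=87.6145
t_5: node(5,0) S=76.8389 payoff=27.9911 vs cont=25.6774 → 27.9911 [stop]  node(5,1) S=99.9012 payoff=4.9288 vs cont=9.3050 → 9.3050 [wait]  node(5,2) S=129.8854 payoff=0.0000 vs cont=1.4382 → 1.4382 [wait]  node(5,3) S=168.8689 payoff=0.0000 vs cont=0.0000 → 0.0000 [wait]  node(5,4) S=219.5529 payoff=0.0000 vs cont=0.0000 → 0.0000 [wait]  node(5,5) S=285.4491 payoff=0.0000 vs cont=0.0000 → 0.0000 [wait]  ⇒ S*(5)=76.8389
t_4: node(4,0) S=87.6145 payoff=17.2155 vs cont=17.2684 → 17.2684 [wait]  node(4,1) S=113.9110 payoff=0.0000 vs cont=4.8455 → 4.8455 [wait]  node(4,2) S=148.1000 payoff=0.0000 vs cont=0.6287 → 0.6287 [wait]  node(4,3) S=192.5504 payoff=0.0000 vs cont=0.0000 → 0.0000 [wait]  node(4,4) S=250.3421 payoff=0.0000 vs cont=0.0000 → 0.0000 [wait]  ⇒ S*(4)=-
t_3: node(3,0) S=99.9012 payoff=4.9288 vs cont=10.1693 → 10.1693 [wait]  node(3,1) S=129.8854 payoff=0.0000 vs cont=2.4582 → 2.4582 [wait]  node(3,2) S=168.8689 payoff=0.0000 vs cont=0.2749 → 0.2749 [wait]  node(3,3) S=219.5529 payoff=0.0000 vs cont=0.0000 → 0.0000 [wait]  ⇒ S*(3)=-
t_2: node(2,0) S=113.9110 payoff=0.0000 vs cont=5.7749 → 5.7749 [wait]  node(2,1) S=148.1000 payoff=0.0000 vs cont=1.2233 → 1.2233 [wait]  node(2,2) S=192.5504 payoff=0.0000 vs cont=0.1202 → 0.1202 [wait]  ⇒ S*(2)=-
t_1: node(1,0) S=129.8854 payoff=0.0000 vs cont=3.1861 → 3.1861 [wait]  node(1,1) S=168.8689 payoff=0.0000 vs cont=0.5997 → 0.5997 [wait]  ⇒ S*(1)=-
t_0: node(0,0) S=148.1000 payoff=0.0000 vs cont=1.7171 → 1.7171 [wait]  ⇒ S*(0)=-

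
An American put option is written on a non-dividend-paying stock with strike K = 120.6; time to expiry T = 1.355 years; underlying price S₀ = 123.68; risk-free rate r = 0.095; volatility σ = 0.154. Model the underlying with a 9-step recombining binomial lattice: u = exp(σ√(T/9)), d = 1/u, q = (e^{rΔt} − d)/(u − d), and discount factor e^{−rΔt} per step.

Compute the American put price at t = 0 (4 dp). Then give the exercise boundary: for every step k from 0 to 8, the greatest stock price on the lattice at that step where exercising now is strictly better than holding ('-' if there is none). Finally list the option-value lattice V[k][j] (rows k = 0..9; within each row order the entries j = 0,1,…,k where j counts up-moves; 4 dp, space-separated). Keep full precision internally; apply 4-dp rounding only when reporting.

Δt=0.15056, u=1.06158, d=0.94200, q=0.60553, disc=e^(-rΔt)=0.98580
k=9 terminal: V=max(K-S,0) → 48.3661 39.1966 28.8630 17.2176 4.0939 0.0000 0.0000 0.0000 0.0000 0.0000
k=8: j=0 S=76.6817 intr=43.9183 cont=42.2057 V=43.9183[EX]; j=1 S=86.4159 intr=34.1841 cont=32.4714 V=34.1841[EX]; j=2 S=97.3858 intr=23.2142 cont=21.5016 V=23.2142[EX]; j=3 S=109.7482 intr=10.8518 cont=9.1391 V=10.8518[EX]; j=4 S=123.6800 intr=0.0000 cont=1.5920 V=1.5920[hold]; j=5 S=139.3803 intr=0.0000 cont=0.0000 V=0.0000[hold]; j=6 S=157.0736 intr=0.0000 cont=0.0000 V=0.0000[hold]; j=7 S=177.0130 intr=0.0000 cont=0.0000 V=0.0000[hold]; j=8 S=199.4836 intr=0.0000 cont=0.0000 V=0.0000[hold]  S*(8)=109.7482
k=7: j=0 S=81.4034 intr=39.1966 cont=37.4839 V=39.1966[EX]; j=1 S=91.7370 intr=28.8630 cont=27.1503 V=28.8630[EX]; j=2 S=103.3824 intr=17.2176 cont=15.5050 V=17.2176[EX]; j=3 S=116.5061 intr=4.0939 cont=5.1702 V=5.1702[hold]; j=4 S=131.2957 intr=0.0000 cont=0.6191 V=0.6191[hold]; j=5 S=147.9627 intr=0.0000 cont=0.0000 V=0.0000[hold]; j=6 S=166.7456 intr=0.0000 cont=0.0000 V=0.0000[hold]; j=7 S=187.9127 intr=0.0000 cont=0.0000 V=0.0000[hold]  S*(7)=103.3824
k=6: j=0 S=86.4159 intr=34.1841 cont=32.4714 V=34.1841[EX]; j=1 S=97.3858 intr=23.2142 cont=21.5016 V=23.2142[EX]; j=2 S=109.7482 intr=10.8518 cont=9.7816 V=10.8518[EX]; j=3 S=123.6800 intr=0.0000 cont=2.3800 V=2.3800[hold]; j=4 S=139.3803 intr=0.0000 cont=0.2407 V=0.2407[hold]; j=5 S=157.0736 intr=0.0000 cont=0.0000 V=0.0000[hold]; j=6 S=177.0130 intr=0.0000 cont=0.0000 V=0.0000[hold]  S*(6)=109.7482
k=5: j=0 S=91.7370 intr=28.8630 cont=27.1503 V=28.8630[EX]; j=1 S=103.3824 intr=17.2176 cont=15.5050 V=17.2176[EX]; j=2 S=116.5061 intr=4.0939 cont=5.6406 V=5.6406[hold]; j=3 S=131.2957 intr=0.0000 cont=1.0692 V=1.0692[hold]; j=4 S=147.9627 intr=0.0000 cont=0.0936 V=0.0936[hold]; j=5 S=166.7456 intr=0.0000 cont=0.0000 V=0.0000[hold]  S*(5)=103.3824
k=4: j=0 S=97.3858 intr=23.2142 cont=21.5016 V=23.2142[EX]; j=1 S=109.7482 intr=10.8518 cont=10.0624 V=10.8518[EX]; j=2 S=123.6800 intr=0.0000 cont=2.8317 V=2.8317[hold]; j=3 S=139.3803 intr=0.0000 cont=0.4717 V=0.4717[hold]; j=4 S=157.0736 intr=0.0000 cont=0.0364 V=0.0364[hold]  S*(4)=109.7482
k=3: j=0 S=103.3824 intr=17.2176 cont=15.5050 V=17.2176[EX]; j=1 S=116.5061 intr=4.0939 cont=5.9102 V=5.9102[hold]; j=2 S=131.2957 intr=0.0000 cont=1.3827 V=1.3827[hold]; j=3 S=147.9627 intr=0.0000 cont=0.2051 V=0.2051[hold]  S*(3)=103.3824
k=2: j=0 S=109.7482 intr=10.8518 cont=10.2233 V=10.8518[EX]; j=1 S=123.6800 intr=0.0000 cont=3.1236 V=3.1236[hold]; j=2 S=139.3803 intr=0.0000 cont=0.6601 V=0.6601[hold]  S*(2)=109.7482
k=1: j=0 S=116.5061 intr=4.0939 cont=6.0845 V=6.0845[hold]; j=1 S=131.2957 intr=0.0000 cont=1.6087 V=1.6087[hold]  S*(1)=-
k=0: j=0 S=123.6800 intr=0.0000 cont=3.3263 V=3.3263[hold]  S*(0)=-

price = 3.3263
boundary = - - 109.7482 103.3824 109.7482 103.3824 109.7482 103.3824 109.7482
tree:
3.3263
6.0845 1.6087
10.8518 3.1236 0.6601
17.2176 5.9102 1.3827 0.2051
23.2142 10.8518 2.8317 0.4717 0.0364
28.8630 17.2176 5.6406 1.0692 0.0936 0.0000
34.1841 23.2142 10.8518 2.3800 0.2407 0.0000 0.0000
39.1966 28.8630 17.2176 5.1702 0.6191 0.0000 0.0000 0.0000
43.9183 34.1841 23.2142 10.8518 1.5920 0.0000 0.0000 0.0000 0.0000
48.3661 39.1966 28.8630 17.2176 4.0939 0.0000 0.0000 0.0000 0.0000 0.0000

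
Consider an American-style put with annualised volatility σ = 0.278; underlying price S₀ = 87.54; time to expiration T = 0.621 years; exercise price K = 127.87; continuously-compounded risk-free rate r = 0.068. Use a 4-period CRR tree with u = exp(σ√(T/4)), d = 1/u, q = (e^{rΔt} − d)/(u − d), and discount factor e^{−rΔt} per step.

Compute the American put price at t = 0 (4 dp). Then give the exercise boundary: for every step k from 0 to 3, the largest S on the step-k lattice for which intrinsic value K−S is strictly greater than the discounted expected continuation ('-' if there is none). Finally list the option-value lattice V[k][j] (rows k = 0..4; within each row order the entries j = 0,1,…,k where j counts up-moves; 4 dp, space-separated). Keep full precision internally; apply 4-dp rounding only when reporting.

params: Δt=0.15525 u=1.11576 d=0.89625 q=0.52099 e^(-rΔt)=0.98950
t_4 payoffs: 71.3865 57.5524 40.3300 18.8894 0.0000
t_3: node(3,0) S=63.0221 payoff=64.8479 vs cont=63.5051 → 64.8479 [stop]  node(3,1) S=78.4576 payoff=49.4124 vs cont=48.0695 → 49.4124 [stop]  node(3,2) S=97.6737 payoff=30.1963 vs cont=28.8534 → 30.1963 [stop]  node(3,3) S=121.5963 payoff=6.2737 vs cont=8.9532 → 8.9532 [wait]  ⇒ S*(3)=97.6737
t_2: node(2,0) S=70.3176 payoff=57.5524 vs cont=56.2096 → 57.5524 [stop]  node(2,1) S=87.5400 payoff=40.3300 vs cont=38.9872 → 40.3300 [stop]  node(2,2) S=108.9806 payoff=18.8894 vs cont=18.9279 → 18.9279 [wait]  ⇒ S*(2)=87.5400
t_1: node(1,0) S=78.4576 payoff=49.4124 vs cont=48.0695 → 49.4124 [stop]  node(1,1) S=97.6737 payoff=30.1963 vs cont=28.8733 → 30.1963 [stop]  ⇒ S*(1)=97.6737
t_0: node(0,0) S=87.5400 payoff=40.3300 vs cont=38.9872 → 40.3300 [stop]  ⇒ S*(0)=87.5400

price = 40.3300
boundary = 87.5400 97.6737 87.5400 97.6737
tree:
40.3300
49.4124 30.1963
57.5524 40.3300 18.9279
64.8479 49.4124 30.1963 8.9532
71.3865 57.5524 40.3300 18.8894 0.0000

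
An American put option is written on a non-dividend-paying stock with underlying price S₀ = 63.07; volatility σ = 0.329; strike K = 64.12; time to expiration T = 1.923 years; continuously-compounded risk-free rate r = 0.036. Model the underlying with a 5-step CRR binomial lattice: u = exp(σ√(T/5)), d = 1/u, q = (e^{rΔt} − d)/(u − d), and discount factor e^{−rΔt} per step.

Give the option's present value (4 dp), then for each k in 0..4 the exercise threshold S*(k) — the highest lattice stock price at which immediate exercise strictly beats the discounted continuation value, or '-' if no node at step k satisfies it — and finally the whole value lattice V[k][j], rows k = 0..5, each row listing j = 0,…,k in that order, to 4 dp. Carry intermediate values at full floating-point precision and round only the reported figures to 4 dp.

price = 10.4741
boundary = - - 41.9374 34.1973 41.9374
tree:
10.4741
15.5527 5.3423
22.1826 8.9079 1.6814
29.9227 14.3910 3.2981 0.0000
36.2343 22.1826 6.4695 0.0000 0.0000
41.3810 29.9227 12.6905 0.0000 0.0000 0.0000

params: Δt=0.38460 u=1.22634 d=0.81544 q=0.48310 e^(-rΔt)=0.98625
t_5 payoffs: 41.3810 29.9227 12.6905 0.0000 0.0000 0.0000
t_4: node(4,0) S=27.8857 payoff=36.2343 vs cont=35.3527 → 36.2343 [stop]  node(4,1) S=41.9374 payoff=22.1826 vs cont=21.3009 → 22.1826 [stop]  node(4,2) S=63.0700 payoff=1.0500 vs cont=6.4695 → 6.4695 [wait]  node(4,3) S=94.8514 payoff=0.0000 vs cont=0.0000 → 0.0000 [wait]  node(4,4) S=142.6476 payoff=0.0000 vs cont=0.0000 → 0.0000 [wait]  ⇒ S*(4)=41.9374
t_3: node(3,0) S=34.1973 payoff=29.9227 vs cont=29.0411 → 29.9227 [stop]  node(3,1) S=51.4295 payoff=12.6905 vs cont=14.3910 → 14.3910 [wait]  node(3,2) S=77.3452 payoff=0.0000 vs cont=3.2981 → 3.2981 [wait]  node(3,3) S=116.3199 payoff=0.0000 vs cont=0.0000 → 0.0000 [wait]  ⇒ S*(3)=34.1973
t_2: node(2,0) S=41.9374 payoff=22.1826 vs cont=22.1111 → 22.1826 [stop]  node(2,1) S=63.0700 payoff=1.0500 vs cont=8.9079 → 8.9079 [wait]  node(2,2) S=94.8514 payoff=0.0000 vs cont=1.6814 → 1.6814 [wait]  ⇒ S*(2)=41.9374
t_1: node(1,0) S=51.4295 payoff=12.6905 vs cont=15.5527 → 15.5527 [wait]  node(1,1) S=77.3452 payoff=0.0000 vs cont=5.3423 → 5.3423 [wait]  ⇒ S*(1)=-
t_0: node(0,0) S=63.0700 payoff=1.0500 vs cont=10.4741 → 10.4741 [wait]  ⇒ S*(0)=-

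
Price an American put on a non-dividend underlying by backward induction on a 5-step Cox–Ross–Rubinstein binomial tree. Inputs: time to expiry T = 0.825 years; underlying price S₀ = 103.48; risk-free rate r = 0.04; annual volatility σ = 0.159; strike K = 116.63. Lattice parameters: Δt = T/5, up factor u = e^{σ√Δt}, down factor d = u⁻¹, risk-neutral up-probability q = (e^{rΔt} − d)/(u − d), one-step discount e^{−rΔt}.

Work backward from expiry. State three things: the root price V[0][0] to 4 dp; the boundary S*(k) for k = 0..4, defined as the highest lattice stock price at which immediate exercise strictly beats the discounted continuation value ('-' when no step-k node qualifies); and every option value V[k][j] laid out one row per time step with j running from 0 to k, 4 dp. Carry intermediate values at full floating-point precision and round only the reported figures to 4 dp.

price = 13.4838
boundary = - 97.0079 103.4800 97.0079 103.4800
tree:
13.4838
19.6221 8.3174
25.6894 13.1500 4.2215
31.3773 19.6221 7.6068 1.3323
36.7094 25.6894 13.1500 2.8848 0.0000
41.7080 31.3773 19.6221 6.2461 0.0000 0.0000

Δt=0.16500, u=1.06672, d=0.93746, q=0.53509, disc=e^(-rΔt)=0.99342
k=5 terminal: V=max(K-S,0) → 41.7080 31.3773 19.6221 6.2461 0.0000 0.0000
k=4: j=0 S=79.9206 intr=36.7094 cont=35.9422 V=36.7094[EX]; j=1 S=90.9406 intr=25.6894 cont=24.9222 V=25.6894[EX]; j=2 S=103.4800 intr=13.1500 cont=12.3828 V=13.1500[EX]; j=3 S=117.7484 intr=0.0000 cont=2.8848 V=2.8848[hold]; j=4 S=133.9843 intr=0.0000 cont=0.0000 V=0.0000[hold]  S*(4)=103.4800
k=3: j=0 S=85.2527 intr=31.3773 cont=30.6101 V=31.3773[EX]; j=1 S=97.0079 intr=19.6221 cont=18.8549 V=19.6221[EX]; j=2 S=110.3839 intr=6.2461 cont=7.6068 V=7.6068[hold]; j=3 S=125.6043 intr=0.0000 cont=1.3323 V=1.3323[hold]  S*(3)=97.0079
k=2: j=0 S=90.9406 intr=25.6894 cont=24.9222 V=25.6894[EX]; j=1 S=103.4800 intr=13.1500 cont=13.1061 V=13.1500[EX]; j=2 S=117.7484 intr=0.0000 cont=4.2215 V=4.2215[hold]  S*(2)=103.4800
k=1: j=0 S=97.0079 intr=19.6221 cont=18.8549 V=19.6221[EX]; j=1 S=110.3839 intr=6.2461 cont=8.3174 V=8.3174[hold]  S*(1)=97.0079
k=0: j=0 S=103.4800 intr=13.1500 cont=13.4838 V=13.4838[hold]  S*(0)=-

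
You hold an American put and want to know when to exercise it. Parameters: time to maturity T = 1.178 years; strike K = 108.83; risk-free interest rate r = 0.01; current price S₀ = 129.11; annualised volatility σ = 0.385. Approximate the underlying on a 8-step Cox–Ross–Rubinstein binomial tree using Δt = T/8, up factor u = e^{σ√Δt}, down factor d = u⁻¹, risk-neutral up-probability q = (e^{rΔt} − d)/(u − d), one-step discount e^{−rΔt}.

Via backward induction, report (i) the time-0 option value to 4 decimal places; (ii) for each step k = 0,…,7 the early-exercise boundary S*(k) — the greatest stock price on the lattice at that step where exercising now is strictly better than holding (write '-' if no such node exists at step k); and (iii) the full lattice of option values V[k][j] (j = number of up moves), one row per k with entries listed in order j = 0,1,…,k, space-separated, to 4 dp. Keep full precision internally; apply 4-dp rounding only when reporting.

price = 11.1984
boundary = - - - - - 61.6813 71.5015 82.8850
tree:
11.1984
15.8873 5.9058
21.9517 9.0464 2.3557
29.4092 13.5469 3.9611 0.5388
38.0102 19.7285 6.5654 1.0145 0.0000
47.1487 27.7459 10.6806 1.9100 0.0000 0.0000
55.6201 37.3285 16.9447 3.5963 0.0000 0.0000 0.0000
62.9280 47.1487 25.9450 6.7712 0.0000 0.0000 0.0000 0.0000
69.2323 55.6201 37.3285 12.7490 0.0000 0.0000 0.0000 0.0000 0.0000

Δt=0.14725, u=1.15921, d=0.86266, q=0.46810, disc=e^(-rΔt)=0.99853
k=8 terminal: V=max(K-S,0) → 69.2323 55.6201 37.3285 12.7490 0.0000 0.0000 0.0000 0.0000 0.0000
k=7: j=0 S=45.9020 intr=62.9280 cont=62.7679 V=62.9280[EX]; j=1 S=61.6813 intr=47.1487 cont=46.9885 V=47.1487[EX]; j=2 S=82.8850 intr=25.9450 cont=25.7848 V=25.9450[EX]; j=3 S=111.3778 intr=0.0000 cont=6.7712 V=6.7712[hold]; j=4 S=149.6653 intr=0.0000 cont=0.0000 V=0.0000[hold]; j=5 S=201.1146 intr=0.0000 cont=0.0000 V=0.0000[hold]; j=6 S=270.2502 intr=0.0000 cont=0.0000 V=0.0000[hold]; j=7 S=363.1521 intr=0.0000 cont=0.0000 V=0.0000[hold]  S*(7)=82.8850
k=6: j=0 S=53.2099 intr=55.6201 cont=55.4600 V=55.6201[EX]; j=1 S=71.5015 intr=37.3285 cont=37.1684 V=37.3285[EX]; j=2 S=96.0810 intr=12.7490 cont=16.9447 V=16.9447[hold]; j=3 S=129.1100 intr=0.0000 cont=3.5963 V=3.5963[hold]; j=4 S=173.4932 intr=0.0000 cont=0.0000 V=0.0000[hold]; j=5 S=233.1336 intr=0.0000 cont=0.0000 V=0.0000[hold]; j=6 S=313.2761 intr=0.0000 cont=0.0000 V=0.0000[hold]  S*(6)=71.5015
k=5: j=0 S=61.6813 intr=47.1487 cont=46.9885 V=47.1487[EX]; j=1 S=82.8850 intr=25.9450 cont=27.7459 V=27.7459[hold]; j=2 S=111.3778 intr=0.0000 cont=10.6806 V=10.6806[hold]; j=3 S=149.6653 intr=0.0000 cont=1.9100 V=1.9100[hold]; j=4 S=201.1146 intr=0.0000 cont=0.0000 V=0.0000[hold]; j=5 S=270.2502 intr=0.0000 cont=0.0000 V=0.0000[hold]  S*(5)=61.6813
k=4: j=0 S=71.5015 intr=37.3285 cont=38.0102 V=38.0102[hold]; j=1 S=96.0810 intr=12.7490 cont=19.7285 V=19.7285[hold]; j=2 S=129.1100 intr=0.0000 cont=6.5654 V=6.5654[hold]; j=3 S=173.4932 intr=0.0000 cont=1.0145 V=1.0145[hold]; j=4 S=233.1336 intr=0.0000 cont=0.0000 V=0.0000[hold]  S*(4)=-
k=3: j=0 S=82.8850 intr=25.9450 cont=29.4092 V=29.4092[hold]; j=1 S=111.3778 intr=0.0000 cont=13.5469 V=13.5469[hold]; j=2 S=149.6653 intr=0.0000 cont=3.9611 V=3.9611[hold]; j=3 S=201.1146 intr=0.0000 cont=0.5388 V=0.5388[hold]  S*(3)=-
k=2: j=0 S=96.0810 intr=12.7490 cont=21.9517 V=21.9517[hold]; j=1 S=129.1100 intr=0.0000 cont=9.0464 V=9.0464[hold]; j=2 S=173.4932 intr=0.0000 cont=2.3557 V=2.3557[hold]  S*(2)=-
k=1: j=0 S=111.3778 intr=0.0000 cont=15.8873 V=15.8873[hold]; j=1 S=149.6653 intr=0.0000 cont=5.9058 V=5.9058[hold]  S*(1)=-
k=0: j=0 S=129.1100 intr=0.0000 cont=11.1984 V=11.1984[hold]  S*(0)=-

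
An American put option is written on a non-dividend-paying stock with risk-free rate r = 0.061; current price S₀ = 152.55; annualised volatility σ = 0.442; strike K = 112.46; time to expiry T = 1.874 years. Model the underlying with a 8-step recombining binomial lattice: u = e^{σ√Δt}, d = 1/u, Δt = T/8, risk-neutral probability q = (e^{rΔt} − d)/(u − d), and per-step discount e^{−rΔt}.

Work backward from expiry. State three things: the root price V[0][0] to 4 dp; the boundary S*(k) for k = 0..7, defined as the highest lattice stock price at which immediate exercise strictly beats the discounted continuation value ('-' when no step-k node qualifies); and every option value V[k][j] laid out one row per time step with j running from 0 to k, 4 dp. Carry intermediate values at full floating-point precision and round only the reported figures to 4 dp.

price = 11.7007
boundary = - - - - 64.8315 52.3455 64.8315 80.2957
tree:
11.7007
17.3609 5.9221
25.1018 9.4989 2.2263
35.2041 14.9147 3.9189 0.4601
47.6285 22.8052 6.8173 0.8978 0.0000
60.1145 33.7065 11.6840 1.7517 0.0000 0.0000
70.1958 47.6285 19.6410 3.4178 0.0000 0.0000 0.0000
78.3355 60.1145 32.1643 6.6686 0.0000 0.0000 0.0000 0.0000
84.9076 70.1958 47.6285 13.0113 0.0000 0.0000 0.0000 0.0000 0.0000

Δt=0.23425  u=1.23853  d=0.80741  q=0.48010  discount=0.98581
step 8 (expiry): payoffs max(K−S,0) = 84.9076 70.1958 47.6285 13.0113 0.0000 0.0000 0.0000 0.0000 0.0000
step 7: (k=7,j=0): S=34.1245, (K−S)⁺=78.3355, hold=76.7400 ⇒ V=78.3355 exercise | (k=7,j=1): S=52.3455, (K−S)⁺=60.1145, hold=58.5190 ⇒ V=60.1145 exercise | (k=7,j=2): S=80.2957, (K−S)⁺=32.1643, hold=30.5687 ⇒ V=32.1643 exercise | (k=7,j=3): S=123.1702, (K−S)⁺=0.0000, hold=6.6686 ⇒ V=6.6686 continue | (k=7,j=4): S=188.9378, (K−S)⁺=0.0000, hold=0.0000 ⇒ V=0.0000 continue | (k=7,j=5): S=289.8224, (K−S)⁺=0.0000, hold=0.0000 ⇒ V=0.0000 continue | (k=7,j=6): S=444.5750, (K−S)⁺=0.0000, hold=0.0000 ⇒ V=0.0000 continue | (k=7,j=7): S=681.9588, (K−S)⁺=0.0000, hold=0.0000 ⇒ V=0.0000 continue  boundary S*=80.2957
step 6: (k=6,j=0): S=42.2642, (K−S)⁺=70.1958, hold=68.6002 ⇒ V=70.1958 exercise | (k=6,j=1): S=64.8315, (K−S)⁺=47.6285, hold=46.0330 ⇒ V=47.6285 exercise | (k=6,j=2): S=99.4487, (K−S)⁺=13.0113, hold=19.6410 ⇒ V=19.6410 continue | (k=6,j=3): S=152.5500, (K−S)⁺=0.0000, hold=3.4178 ⇒ V=3.4178 continue | (k=6,j=4): S=234.0051, (K−S)⁺=0.0000, hold=0.0000 ⇒ V=0.0000 continue | (k=6,j=5): S=358.9537, (K−S)⁺=0.0000, hold=0.0000 ⇒ V=0.0000 continue | (k=6,j=6): S=550.6195, (K−S)⁺=0.0000, hold=0.0000 ⇒ V=0.0000 continue  boundary S*=64.8315
step 5: (k=5,j=0): S=52.3455, (K−S)⁺=60.1145, hold=58.5190 ⇒ V=60.1145 exercise | (k=5,j=1): S=80.2957, (K−S)⁺=32.1643, hold=33.7065 ⇒ V=33.7065 continue | (k=5,j=2): S=123.1702, (K−S)⁺=0.0000, hold=11.6840 ⇒ V=11.6840 continue | (k=5,j=3): S=188.9378, (K−S)⁺=0.0000, hold=1.7517 ⇒ V=1.7517 continue | (k=5,j=4): S=289.8224, (K−S)⁺=0.0000, hold=0.0000 ⇒ V=0.0000 continue | (k=5,j=5): S=444.5750, (K−S)⁺=0.0000, hold=0.0000 ⇒ V=0.0000 continue  boundary S*=52.3455
step 4: (k=4,j=0): S=64.8315, (K−S)⁺=47.6285, hold=46.7629 ⇒ V=47.6285 exercise | (k=4,j=1): S=99.4487, (K−S)⁺=13.0113, hold=22.8052 ⇒ V=22.8052 continue | (k=4,j=2): S=152.5500, (K−S)⁺=0.0000, hold=6.8173 ⇒ V=6.8173 continue | (k=4,j=3): S=234.0051, (K−S)⁺=0.0000, hold=0.8978 ⇒ V=0.8978 continue | (k=4,j=4): S=358.9537, (K−S)⁺=0.0000, hold=0.0000 ⇒ V=0.0000 continue  boundary S*=64.8315
step 3: (k=3,j=0): S=80.2957, (K−S)⁺=32.1643, hold=35.2041 ⇒ V=35.2041 continue | (k=3,j=1): S=123.1702, (K−S)⁺=0.0000, hold=14.9147 ⇒ V=14.9147 continue | (k=3,j=2): S=188.9378, (K−S)⁺=0.0000, hold=3.9189 ⇒ V=3.9189 continue | (k=3,j=3): S=289.8224, (K−S)⁺=0.0000, hold=0.4601 ⇒ V=0.4601 continue  boundary S*=-
step 2: (k=2,j=0): S=99.4487, (K−S)⁺=13.0113, hold=25.1018 ⇒ V=25.1018 continue | (k=2,j=1): S=152.5500, (K−S)⁺=0.0000, hold=9.4989 ⇒ V=9.4989 continue | (k=2,j=2): S=234.0051, (K−S)⁺=0.0000, hold=2.2263 ⇒ V=2.2263 continue  boundary S*=-
step 1: (k=1,j=0): S=123.1702, (K−S)⁺=0.0000, hold=17.3609 ⇒ V=17.3609 continue | (k=1,j=1): S=188.9378, (K−S)⁺=0.0000, hold=5.9221 ⇒ V=5.9221 continue  boundary S*=-
step 0: (k=0,j=0): S=152.5500, (K−S)⁺=0.0000, hold=11.7007 ⇒ V=11.7007 continue  boundary S*=-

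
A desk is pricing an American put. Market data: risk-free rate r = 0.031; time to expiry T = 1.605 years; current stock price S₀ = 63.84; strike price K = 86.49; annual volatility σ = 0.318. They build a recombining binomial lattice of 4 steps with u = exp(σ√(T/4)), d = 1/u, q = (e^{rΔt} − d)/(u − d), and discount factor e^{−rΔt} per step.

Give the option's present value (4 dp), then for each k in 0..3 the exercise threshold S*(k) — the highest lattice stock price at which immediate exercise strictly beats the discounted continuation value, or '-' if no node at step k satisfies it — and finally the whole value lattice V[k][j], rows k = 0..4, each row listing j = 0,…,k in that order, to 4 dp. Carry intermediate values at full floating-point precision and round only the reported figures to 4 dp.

params: Δt=0.40125 u=1.22316 d=0.81756 q=0.48067 e^(-rΔt)=0.98764
t_4 payoffs: 57.9690 43.8194 22.6500 0.0000 0.0000
t_3: node(3,0) S=34.8856 payoff=51.6044 vs cont=50.5352 → 51.6044 [stop]  node(3,1) S=52.1928 payoff=34.2972 vs cont=33.2280 → 34.2972 [stop]  node(3,2) S=78.0863 payoff=8.4037 vs cont=11.6174 → 11.6174 [wait]  node(3,3) S=116.8259 payoff=0.0000 vs cont=0.0000 → 0.0000 [wait]  ⇒ S*(3)=52.1928
t_2: node(2,0) S=42.6706 payoff=43.8194 vs cont=42.7502 → 43.8194 [stop]  node(2,1) S=63.8400 payoff=22.6500 vs cont=23.1065 → 23.1065 [wait]  node(2,2) S=95.5118 payoff=0.0000 vs cont=5.9587 → 5.9587 [wait]  ⇒ S*(2)=42.6706
t_1: node(1,0) S=52.1928 payoff=34.2972 vs cont=33.4447 → 34.2972 [stop]  node(1,1) S=78.0863 payoff=8.4037 vs cont=14.6803 → 14.6803 [wait]  ⇒ S*(1)=52.1928
t_0: node(0,0) S=63.8400 payoff=22.6500 vs cont=24.5605 → 24.5605 [wait]  ⇒ S*(0)=-

price = 24.5605
boundary = - 52.1928 42.6706 52.1928
tree:
24.5605
34.2972 14.6803
43.8194 23.1065 5.9587
51.6044 34.2972 11.6174 0.0000
57.9690 43.8194 22.6500 0.0000 0.0000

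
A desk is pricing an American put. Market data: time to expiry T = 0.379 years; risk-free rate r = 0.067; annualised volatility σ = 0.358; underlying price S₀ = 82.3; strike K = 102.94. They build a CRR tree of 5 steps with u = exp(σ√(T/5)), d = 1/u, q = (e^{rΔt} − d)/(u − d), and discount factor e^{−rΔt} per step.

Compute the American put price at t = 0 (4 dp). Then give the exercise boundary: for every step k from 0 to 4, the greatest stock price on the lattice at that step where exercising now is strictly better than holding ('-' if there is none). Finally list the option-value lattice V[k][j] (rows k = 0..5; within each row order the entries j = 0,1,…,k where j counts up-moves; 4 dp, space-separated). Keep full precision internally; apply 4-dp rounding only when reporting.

Δt=0.07580  u=1.10358  d=0.90614  q=0.50117  discount=0.99493
step 5 (expiry): payoffs max(K−S,0) = 52.6628 41.7074 28.3649 12.1150 0.0000 0.0000
step 4: (k=4,j=0): S=55.4852, (K−S)⁺=47.4548, hold=46.9334 ⇒ V=47.4548 exercise | (k=4,j=1): S=67.5754, (K−S)⁺=35.3646, hold=34.8432 ⇒ V=35.3646 exercise | (k=4,j=2): S=82.3000, (K−S)⁺=20.6400, hold=20.1185 ⇒ V=20.6400 exercise | (k=4,j=3): S=100.2331, (K−S)⁺=2.7069, hold=6.0127 ⇒ V=6.0127 continue | (k=4,j=4): S=122.0739, (K−S)⁺=0.0000, hold=0.0000 ⇒ V=0.0000 continue  boundary S*=82.3000
step 3: (k=3,j=0): S=61.2326, (K−S)⁺=41.7074, hold=41.1859 ⇒ V=41.7074 exercise | (k=3,j=1): S=74.5751, (K−S)⁺=28.3649, hold=27.8434 ⇒ V=28.3649 exercise | (k=3,j=2): S=90.8250, (K−S)⁺=12.1150, hold=13.2419 ⇒ V=13.2419 continue | (k=3,j=3): S=110.6158, (K−S)⁺=0.0000, hold=2.9842 ⇒ V=2.9842 continue  boundary S*=74.5751
step 2: (k=2,j=0): S=67.5754, (K−S)⁺=35.3646, hold=34.8432 ⇒ V=35.3646 exercise | (k=2,j=1): S=82.3000, (K−S)⁺=20.6400, hold=20.6805 ⇒ V=20.6805 continue | (k=2,j=2): S=100.2331, (K−S)⁺=2.7069, hold=8.0600 ⇒ V=8.0600 continue  boundary S*=67.5754
step 1: (k=1,j=0): S=74.5751, (K−S)⁺=28.3649, hold=27.8636 ⇒ V=28.3649 exercise | (k=1,j=1): S=90.8250, (K−S)⁺=12.1150, hold=14.2828 ⇒ V=14.2828 continue  boundary S*=74.5751
step 0: (k=0,j=0): S=82.3000, (K−S)⁺=20.6400, hold=21.1995 ⇒ V=21.1995 continue  boundary S*=-

price = 21.1995
boundary = - 74.5751 67.5754 74.5751 82.3000
tree:
21.1995
28.3649 14.2828
35.3646 20.6805 8.0600
41.7074 28.3649 13.2419 2.9842
47.4548 35.3646 20.6400 6.0127 0.0000
52.6628 41.7074 28.3649 12.1150 0.0000 0.0000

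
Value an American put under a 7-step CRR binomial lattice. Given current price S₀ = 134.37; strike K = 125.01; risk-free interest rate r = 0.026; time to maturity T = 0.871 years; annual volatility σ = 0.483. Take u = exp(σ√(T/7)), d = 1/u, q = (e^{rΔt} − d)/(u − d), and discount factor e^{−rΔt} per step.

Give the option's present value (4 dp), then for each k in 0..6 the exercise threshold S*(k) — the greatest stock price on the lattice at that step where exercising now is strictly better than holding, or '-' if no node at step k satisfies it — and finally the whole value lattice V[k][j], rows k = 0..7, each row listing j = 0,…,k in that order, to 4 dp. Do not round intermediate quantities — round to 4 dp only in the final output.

Δt=0.12443  u=1.18575  d=0.84335  q=0.46697  discount=0.99677
step 7 (expiry): payoffs max(K−S,0) = 84.2391 67.6860 44.4123 11.6893 0.0000 0.0000 0.0000 0.0000
step 6: (k=6,j=0): S=48.3441, (K−S)⁺=76.6659, hold=76.2621 ⇒ V=76.6659 exercise | (k=6,j=1): S=67.9719, (K−S)⁺=57.0381, hold=56.6343 ⇒ V=57.0381 exercise | (k=6,j=2): S=95.5688, (K−S)⁺=29.4412, hold=29.0375 ⇒ V=29.4412 exercise | (k=6,j=3): S=134.3700, (K−S)⁺=0.0000, hold=6.2106 ⇒ V=6.2106 continue | (k=6,j=4): S=188.9246, (K−S)⁺=0.0000, hold=0.0000 ⇒ V=0.0000 continue | (k=6,j=5): S=265.6286, (K−S)⁺=0.0000, hold=0.0000 ⇒ V=0.0000 continue | (k=6,j=6): S=373.4747, (K−S)⁺=0.0000, hold=0.0000 ⇒ V=0.0000 continue  boundary S*=95.5688
step 5: (k=5,j=0): S=57.3240, (K−S)⁺=67.6860, hold=67.2822 ⇒ V=67.6860 exercise | (k=5,j=1): S=80.5977, (K−S)⁺=44.4123, hold=44.0085 ⇒ V=44.4123 exercise | (k=5,j=2): S=113.3207, (K−S)⁺=11.6893, hold=18.5331 ⇒ V=18.5331 continue | (k=5,j=3): S=159.3292, (K−S)⁺=0.0000, hold=3.2997 ⇒ V=3.2997 continue | (k=5,j=4): S=224.0174, (K−S)⁺=0.0000, hold=0.0000 ⇒ V=0.0000 continue | (k=5,j=5): S=314.9692, (K−S)⁺=0.0000, hold=0.0000 ⇒ V=0.0000 continue  boundary S*=80.5977
step 4: (k=4,j=0): S=67.9719, (K−S)⁺=57.0381, hold=56.6343 ⇒ V=57.0381 exercise | (k=4,j=1): S=95.5688, (K−S)⁺=29.4412, hold=32.2230 ⇒ V=32.2230 continue | (k=4,j=2): S=134.3700, (K−S)⁺=0.0000, hold=11.3827 ⇒ V=11.3827 continue | (k=4,j=3): S=188.9246, (K−S)⁺=0.0000, hold=1.7532 ⇒ V=1.7532 continue | (k=4,j=4): S=265.6286, (K−S)⁺=0.0000, hold=0.0000 ⇒ V=0.0000 continue  boundary S*=67.9719
step 3: (k=3,j=0): S=80.5977, (K−S)⁺=44.4123, hold=45.3033 ⇒ V=45.3033 continue | (k=3,j=1): S=113.3207, (K−S)⁺=11.6893, hold=22.4185 ⇒ V=22.4185 continue | (k=3,j=2): S=159.3292, (K−S)⁺=0.0000, hold=6.8637 ⇒ V=6.8637 continue | (k=3,j=3): S=224.0174, (K−S)⁺=0.0000, hold=0.9315 ⇒ V=0.9315 continue  boundary S*=-
step 2: (k=2,j=0): S=95.5688, (K−S)⁺=29.4412, hold=34.5049 ⇒ V=34.5049 continue | (k=2,j=1): S=134.3700, (K−S)⁺=0.0000, hold=15.1059 ⇒ V=15.1059 continue | (k=2,j=2): S=188.9246, (K−S)⁺=0.0000, hold=4.0803 ⇒ V=4.0803 continue  boundary S*=-
step 1: (k=1,j=0): S=113.3207, (K−S)⁺=11.6893, hold=25.3639 ⇒ V=25.3639 continue | (k=1,j=1): S=159.3292, (K−S)⁺=0.0000, hold=9.9251 ⇒ V=9.9251 continue  boundary S*=-
step 0: (k=0,j=0): S=134.3700, (K−S)⁺=0.0000, hold=18.0958 ⇒ V=18.0958 continue  boundary S*=-

price = 18.0958
boundary = - - - - 67.9719 80.5977 95.5688
tree:
18.0958
25.3639 9.9251
34.5049 15.1059 4.0803
45.3033 22.4185 6.8637 0.9315
57.0381 32.2230 11.3827 1.7532 0.0000
67.6860 44.4123 18.5331 3.2997 0.0000 0.0000
76.6659 57.0381 29.4412 6.2106 0.0000 0.0000 0.0000
84.2391 67.6860 44.4123 11.6893 0.0000 0.0000 0.0000 0.0000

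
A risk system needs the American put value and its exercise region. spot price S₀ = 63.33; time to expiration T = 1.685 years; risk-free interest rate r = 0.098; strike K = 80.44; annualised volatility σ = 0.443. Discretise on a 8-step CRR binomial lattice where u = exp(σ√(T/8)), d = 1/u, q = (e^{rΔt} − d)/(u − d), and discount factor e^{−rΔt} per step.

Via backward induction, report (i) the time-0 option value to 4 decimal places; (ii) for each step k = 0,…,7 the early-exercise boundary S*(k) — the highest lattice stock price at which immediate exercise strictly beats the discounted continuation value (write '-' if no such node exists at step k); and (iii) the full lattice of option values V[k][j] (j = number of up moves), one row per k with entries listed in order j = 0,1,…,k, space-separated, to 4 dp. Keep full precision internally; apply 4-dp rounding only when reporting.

params: Δt=0.21063 u=1.22545 d=0.81603 q=0.50029 e^(-rΔt)=0.97957
t_8 payoffs: 67.9880 61.7405 52.3583 38.2687 17.1100 0.0000 0.0000 0.0000 0.0000
t_7: node(7,0) S=15.2593 payoff=65.1807 vs cont=63.5373 → 65.1807 [stop]  node(7,1) S=22.9154 payoff=57.5246 vs cont=55.8812 → 57.5246 [stop]  node(7,2) S=34.4128 payoff=46.0272 vs cont=44.3838 → 46.0272 [stop]  node(7,3) S=51.6789 payoff=28.7611 vs cont=27.1178 → 28.7611 [stop]  node(7,4) S=77.6079 payoff=2.8321 vs cont=8.3754 → 8.3754 [wait]  node(7,5) S=116.5464 payoff=0.0000 vs cont=0.0000 → 0.0000 [wait]  node(7,6) S=175.0215 payoff=0.0000 vs cont=0.0000 → 0.0000 [wait]  node(7,7) S=262.8357 payoff=0.0000 vs cont=0.0000 → 0.0000 [wait]  ⇒ S*(7)=51.6789
t_6: node(6,0) S=18.6995 payoff=61.7405 vs cont=60.0971 → 61.7405 [stop]  node(6,1) S=28.0817 payoff=52.3583 vs cont=50.7149 → 52.3583 [stop]  node(6,2) S=42.1713 payoff=38.2687 vs cont=36.6254 → 38.2687 [stop]  node(6,3) S=63.3300 payoff=17.1100 vs cont=18.1832 → 18.1832 [wait]  node(6,4) S=95.1048 payoff=0.0000 vs cont=4.0998 → 4.0998 [wait]  node(6,5) S=142.8220 payoff=0.0000 vs cont=0.0000 → 0.0000 [wait]  node(6,6) S=214.4805 payoff=0.0000 vs cont=0.0000 → 0.0000 [wait]  ⇒ S*(6)=42.1713
t_5: node(5,0) S=22.9154 payoff=57.5246 vs cont=55.8812 → 57.5246 [stop]  node(5,1) S=34.4128 payoff=46.0272 vs cont=44.3838 → 46.0272 [stop]  node(5,2) S=51.6789 payoff=28.7611 vs cont=27.6437 → 28.7611 [stop]  node(5,3) S=77.6079 payoff=2.8321 vs cont=10.9100 → 10.9100 [wait]  node(5,4) S=116.5464 payoff=0.0000 vs cont=2.0069 → 2.0069 [wait]  node(5,5) S=175.0215 payoff=0.0000 vs cont=0.0000 → 0.0000 [wait]  ⇒ S*(5)=51.6789
t_4: node(4,0) S=28.0817 payoff=52.3583 vs cont=50.7149 → 52.3583 [stop]  node(4,1) S=42.1713 payoff=38.2687 vs cont=36.6254 → 38.2687 [stop]  node(4,2) S=63.3300 payoff=17.1100 vs cont=19.4253 → 19.4253 [wait]  node(4,3) S=95.1048 payoff=0.0000 vs cont=6.3240 → 6.3240 [wait]  node(4,4) S=142.8220 payoff=0.0000 vs cont=0.9824 → 0.9824 [wait]  ⇒ S*(4)=42.1713
t_3: node(3,0) S=34.4128 payoff=46.0272 vs cont=44.3838 → 46.0272 [stop]  node(3,1) S=51.6789 payoff=28.7611 vs cont=28.2524 → 28.7611 [stop]  node(3,2) S=77.6079 payoff=2.8321 vs cont=12.6080 → 12.6080 [wait]  node(3,3) S=116.5464 payoff=0.0000 vs cont=3.5771 → 3.5771 [wait]  ⇒ S*(3)=51.6789
t_2: node(2,0) S=42.1713 payoff=38.2687 vs cont=36.6254 → 38.2687 [stop]  node(2,1) S=63.3300 payoff=17.1100 vs cont=20.2574 → 20.2574 [wait]  node(2,2) S=95.1048 payoff=0.0000 vs cont=7.9247 → 7.9247 [wait]  ⇒ S*(2)=42.1713
t_1: node(1,0) S=51.6789 payoff=28.7611 vs cont=28.6602 → 28.7611 [stop]  node(1,1) S=77.6079 payoff=2.8321 vs cont=13.7997 → 13.7997 [wait]  ⇒ S*(1)=51.6789
t_0: node(0,0) S=63.3300 payoff=17.1100 vs cont=20.8415 → 20.8415 [wait]  ⇒ S*(0)=-

price = 20.8415
boundary = - 51.6789 42.1713 51.6789 42.1713 51.6789 42.1713 51.6789
tree:
20.8415
28.7611 13.7997
38.2687 20.2574 7.9247
46.0272 28.7611 12.6080 3.5771
52.3583 38.2687 19.4253 6.3240 0.9824
57.5246 46.0272 28.7611 10.9100 2.0069 0.0000
61.7405 52.3583 38.2687 18.1832 4.0998 0.0000 0.0000
65.1807 57.5246 46.0272 28.7611 8.3754 0.0000 0.0000 0.0000
67.9880 61.7405 52.3583 38.2687 17.1100 0.0000 0.0000 0.0000 0.0000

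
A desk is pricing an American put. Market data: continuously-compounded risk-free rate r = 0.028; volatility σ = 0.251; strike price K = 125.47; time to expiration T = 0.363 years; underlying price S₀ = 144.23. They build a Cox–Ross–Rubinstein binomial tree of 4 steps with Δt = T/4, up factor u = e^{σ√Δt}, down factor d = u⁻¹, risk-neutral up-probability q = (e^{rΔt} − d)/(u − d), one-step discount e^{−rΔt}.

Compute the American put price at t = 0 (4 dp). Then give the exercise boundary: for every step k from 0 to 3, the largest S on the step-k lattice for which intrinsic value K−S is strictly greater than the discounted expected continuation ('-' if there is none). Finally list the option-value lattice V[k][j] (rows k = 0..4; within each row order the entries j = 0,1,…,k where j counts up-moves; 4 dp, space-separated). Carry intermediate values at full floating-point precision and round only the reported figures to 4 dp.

price = 1.5978
boundary = - - - 114.9584
tree:
1.5978
3.0057 0.1862
5.6330 0.3718 0.0000
10.5116 0.7423 0.0000 0.0000
18.8835 1.4822 0.0000 0.0000 0.0000

Δt=0.09075  u=1.07855  d=0.92717  q=0.49791  discount=0.99746
step 4 (expiry): payoffs max(K−S,0) = 18.8835 1.4822 0.0000 0.0000 0.0000
step 3: (k=3,j=0): S=114.9584, (K−S)⁺=10.5116, hold=10.1932 ⇒ V=10.5116 exercise | (k=3,j=1): S=133.7264, (K−S)⁺=0.0000, hold=0.7423 ⇒ V=0.7423 continue | (k=3,j=2): S=155.5586, (K−S)⁺=0.0000, hold=0.0000 ⇒ V=0.0000 continue | (k=3,j=3): S=180.9550, (K−S)⁺=0.0000, hold=0.0000 ⇒ V=0.0000 continue  boundary S*=114.9584
step 2: (k=2,j=0): S=123.9878, (K−S)⁺=1.4822, hold=5.6330 ⇒ V=5.6330 continue | (k=2,j=1): S=144.2300, (K−S)⁺=0.0000, hold=0.3718 ⇒ V=0.3718 continue | (k=2,j=2): S=167.7770, (K−S)⁺=0.0000, hold=0.0000 ⇒ V=0.0000 continue  boundary S*=-
step 1: (k=1,j=0): S=133.7264, (K−S)⁺=0.0000, hold=3.0057 ⇒ V=3.0057 continue | (k=1,j=1): S=155.5586, (K−S)⁺=0.0000, hold=0.1862 ⇒ V=0.1862 continue  boundary S*=-
step 0: (k=0,j=0): S=144.2300, (K−S)⁺=0.0000, hold=1.5978 ⇒ V=1.5978 continue  boundary S*=-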